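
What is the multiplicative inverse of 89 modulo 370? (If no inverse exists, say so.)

Extended Euclidean algorithm:
370 = 4*89 + 14
89 = 6*14 + 5
14 = 2*5 + 4
5 = 1*4 + 1
4 = 4*1 + 0
gcd = 1, so the inverse exists. Back-substitute:
1 = 5 − 4
1 = −14 + 3·5
1 = 3·89 − 19·14
1 = −19·370 + 79·89
So 89·79 ≡ 1 (mod 370).

79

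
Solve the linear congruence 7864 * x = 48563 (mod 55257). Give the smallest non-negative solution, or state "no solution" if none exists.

First find gcd(7864, 55257):
55257 = 7*7864 + 209
7864 = 37*209 + 131
209 = 1*131 + 78
131 = 1*78 + 53
78 = 1*53 + 25
53 = 2*25 + 3
25 = 8*3 + 1
3 = 3*1 + 0
gcd = 1, so a unique solution mod 55257 exists.
Back-substitute for the Bézout coefficients:
1 = 25 − 8·3
1 = −8·53 + 17·25
1 = 17·78 − 25·53
1 = −25·131 + 42·78
1 = 42·209 − 67·131
1 = −67·7864 + 2521·209
1 = 2521·55257 − 17714·7864
So 7864·(-17714) ≡ 1 (mod 55257), giving 7864⁻¹ ≡ 37543.
x ≡ 7864⁻¹·48563 ≡ 37543·48563 ≡ 51251 (mod 55257).

51251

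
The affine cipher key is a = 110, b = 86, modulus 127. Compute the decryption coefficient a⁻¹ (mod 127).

112

Apply the Euclidean algorithm to 127 and 110:
127 = 1*110 + 17
110 = 6*17 + 8
17 = 2*8 + 1
8 = 8*1 + 0
Since gcd(110, 127) = 1, back-substitute to write 1 as a combination:
1 = 17 − 2·8
1 = −2·110 + 13·17
1 = 13·127 − 15·110
Hence 110⁻¹ ≡ -15 ≡ 112 (mod 127).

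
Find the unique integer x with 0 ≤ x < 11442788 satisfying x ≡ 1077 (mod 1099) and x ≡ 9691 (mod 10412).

Write x = 1077 + 1099·k. Then 1099·k ≡ 9691 − 1077 ≡ 8614 (mod 10412).
Need 1099⁻¹ mod 10412. Extended Euclid on (10412, 1099):
10412 = 9*1099 + 521
1099 = 2*521 + 57
521 = 9*57 + 8
57 = 7*8 + 1
8 = 8*1 + 0
Back-substitute:
1 = 57 − 7·8
1 = −7·521 + 64·57
1 = 64·1099 − 135·521
1 = −135·10412 + 1279·1099
1099⁻¹ ≡ 1279 (mod 10412), so k ≡ 1279·8614 ≡ 1410 (mod 10412).
x = 1077 + 1099·1410 = 1550667.

1550667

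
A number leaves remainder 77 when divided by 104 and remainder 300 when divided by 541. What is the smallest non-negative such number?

15989

Write x = 77 + 104·k. Then 104·k ≡ 300 − 77 ≡ 223 (mod 541).
Need 104⁻¹ mod 541. Extended Euclid on (541, 104):
541 = 5*104 + 21
104 = 4*21 + 20
21 = 1*20 + 1
20 = 20*1 + 0
Back-substitute:
1 = 21 − 20
1 = −104 + 5·21
1 = 5·541 − 26·104
104⁻¹ ≡ 515 (mod 541), so k ≡ 515·223 ≡ 153 (mod 541).
x = 77 + 104·153 = 15989.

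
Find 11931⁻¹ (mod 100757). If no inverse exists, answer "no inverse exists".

51261

Extended Euclidean algorithm:
100757 = 8×11931 + 5309
11931 = 2×5309 + 1313
5309 = 4×1313 + 57
1313 = 23×57 + 2
57 = 28×2 + 1
2 = 2×1 + 0
Since gcd(11931, 100757) = 1, back-substitute to write 1 as a combination:
1 = 57 − 28·2
1 = −28·1313 + 645·57
1 = 645·5309 − 2608·1313
1 = −2608·11931 + 5861·5309
1 = 5861·100757 − 49496·11931
So 11931·(-49496) ≡ 1 (mod 100757), and -49496 ≡ 51261 (mod 100757).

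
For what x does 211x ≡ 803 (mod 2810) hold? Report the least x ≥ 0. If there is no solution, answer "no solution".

683

First find gcd(211, 2810):
2810 = 13×211 + 67
211 = 3×67 + 10
67 = 6×10 + 7
10 = 1×7 + 3
7 = 2×3 + 1
3 = 3×1 + 0
gcd = 1, so a unique solution mod 2810 exists.
Back-substitute for the Bézout coefficients:
1 = 7 − 2·3
1 = −2·10 + 3·7
1 = 3·67 − 20·10
1 = −20·211 + 63·67
1 = 63·2810 − 839·211
So 211·(-839) ≡ 1 (mod 2810), giving 211⁻¹ ≡ 1971.
x ≡ 211⁻¹·803 ≡ 1971·803 ≡ 683 (mod 2810).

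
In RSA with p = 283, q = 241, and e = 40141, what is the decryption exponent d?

59941

φ(n) = (p−1)(q−1) = 282·240 = 67680.
Need d with 40141·d ≡ 1 (mod 67680). Apply the extended Euclidean algorithm:
67680 = 1·40141 + 27539
40141 = 1·27539 + 12602
27539 = 2·12602 + 2335
12602 = 5·2335 + 927
2335 = 2·927 + 481
927 = 1·481 + 446
481 = 1·446 + 35
446 = 12·35 + 26
35 = 1·26 + 9
26 = 2·9 + 8
9 = 1·8 + 1
8 = 8·1 + 0
Back-substitute:
1 = 9 − 8
1 = −26 + 3·9
1 = 3·35 − 4·26
1 = −4·446 + 51·35
1 = 51·481 − 55·446
1 = −55·927 + 106·481
1 = 106·2335 − 267·927
1 = −267·12602 + 1441·2335
1 = 1441·27539 − 3149·12602
1 = −3149·40141 + 4590·27539
1 = 4590·67680 − 7739·40141
So 40141·(-7739) ≡ 1 (mod 67680), hence d ≡ -7739 ≡ 59941 (mod 67680).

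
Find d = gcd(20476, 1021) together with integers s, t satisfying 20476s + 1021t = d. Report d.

1

Apply Euclid's algorithm to 20476 and 1021:
20476 = 20·1021 + 56
1021 = 18·56 + 13
56 = 4·13 + 4
13 = 3·4 + 1
4 = 4·1 + 0
gcd(20476, 1021) = 1.
Express as a combination:
1 = 13 − 3·4
1 = −3·56 + 13·13
1 = 13·1021 − 237·56
1 = −237·20476 + 4753·1021
So 1 = (-237)·20476 + (4753)·1021.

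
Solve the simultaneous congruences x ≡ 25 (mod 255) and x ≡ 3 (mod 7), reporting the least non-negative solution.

Write x = 25 + 255·k. Then 255·k ≡ 3 − 25 ≡ 6 (mod 7).
Need 255⁻¹ mod 7. Extended Euclid on (7, 3):
7 = 2×3 + 1
3 = 3×1 + 0
Back-substitute:
1 = 7 − 2·3
255⁻¹ ≡ 5 (mod 7), so k ≡ 5·6 ≡ 2 (mod 7).
x = 25 + 255·2 = 535.

535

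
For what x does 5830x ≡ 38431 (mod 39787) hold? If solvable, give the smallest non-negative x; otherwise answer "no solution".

gcd(5830, 39787):
39787 = 6·5830 + 4807
5830 = 1·4807 + 1023
4807 = 4·1023 + 715
1023 = 1·715 + 308
715 = 2·308 + 99
308 = 3·99 + 11
99 = 9·11 + 0
gcd = 11, but 11 ∤ 38431, so the congruence has no solution.

no solution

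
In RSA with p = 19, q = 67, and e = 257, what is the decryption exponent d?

φ(n) = (p−1)(q−1) = 18·66 = 1188.
Need d with 257·d ≡ 1 (mod 1188). Apply the extended Euclidean algorithm:
1188 = 4·257 + 160
257 = 1·160 + 97
160 = 1·97 + 63
97 = 1·63 + 34
63 = 1·34 + 29
34 = 1·29 + 5
29 = 5·5 + 4
5 = 1·4 + 1
4 = 4·1 + 0
Back-substitute:
1 = 5 − 4
1 = −29 + 6·5
1 = 6·34 − 7·29
1 = −7·63 + 13·34
1 = 13·97 − 20·63
1 = −20·160 + 33·97
1 = 33·257 − 53·160
1 = −53·1188 + 245·257
So 257·245 ≡ 1 (mod 1188), hence d = 245.

245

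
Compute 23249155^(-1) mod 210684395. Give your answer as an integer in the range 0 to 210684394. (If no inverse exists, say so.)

no inverse exists

Euclidean algorithm on 210684395, 23249155:
210684395 = 9*23249155 + 1442000
23249155 = 16*1442000 + 177155
1442000 = 8*177155 + 24760
177155 = 7*24760 + 3835
24760 = 6*3835 + 1750
3835 = 2*1750 + 335
1750 = 5*335 + 75
335 = 4*75 + 35
75 = 2*35 + 5
35 = 7*5 + 0
The gcd is 5, not 1, hence no inverse exists.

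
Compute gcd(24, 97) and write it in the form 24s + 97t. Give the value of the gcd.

1

Repeated division:
97 = 4×24 + 1
24 = 24×1 + 0
gcd(24, 97) = 1.
Back-substituting:
1 = 97 − 4·24
So 1 = (1)·97 + (-4)·24.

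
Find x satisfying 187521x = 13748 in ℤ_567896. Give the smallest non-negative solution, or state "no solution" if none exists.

First find gcd(187521, 567896):
567896 = 3·187521 + 5333
187521 = 35·5333 + 866
5333 = 6·866 + 137
866 = 6·137 + 44
137 = 3·44 + 5
44 = 8·5 + 4
5 = 1·4 + 1
4 = 4·1 + 0
gcd = 1, so a unique solution mod 567896 exists.
Back-substitute for the Bézout coefficients:
1 = 5 − 4
1 = −44 + 9·5
1 = 9·137 − 28·44
1 = −28·866 + 177·137
1 = 177·5333 − 1090·866
1 = −1090·187521 + 38327·5333
1 = 38327·567896 − 116071·187521
So 187521·(-116071) ≡ 1 (mod 567896), giving 187521⁻¹ ≡ 451825.
x ≡ 187521⁻¹·13748 ≡ 451825·13748 ≡ 43652 (mod 567896).

43652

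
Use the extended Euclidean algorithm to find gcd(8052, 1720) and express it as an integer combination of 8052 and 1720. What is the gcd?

4

Apply Euclid's algorithm to 8052 and 1720:
8052 = 4×1720 + 1172
1720 = 1×1172 + 548
1172 = 2×548 + 76
548 = 7×76 + 16
76 = 4×16 + 12
16 = 1×12 + 4
12 = 3×4 + 0
gcd(8052, 1720) = 4.
Working backward:
4 = 16 − 12
4 = −76 + 5·16
4 = 5·548 − 36·76
4 = −36·1172 + 77·548
4 = 77·1720 − 113·1172
4 = −113·8052 + 529·1720
So 4 = (-113)·8052 + (529)·1720.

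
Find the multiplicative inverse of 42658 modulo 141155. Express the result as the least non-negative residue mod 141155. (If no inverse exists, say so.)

no inverse exists

Compute gcd(42658, 141155):
141155 = 3*42658 + 13181
42658 = 3*13181 + 3115
13181 = 4*3115 + 721
3115 = 4*721 + 231
721 = 3*231 + 28
231 = 8*28 + 7
28 = 4*7 + 0
gcd(42658, 141155) = 7 ≠ 1, so 42658 has no multiplicative inverse modulo 141155.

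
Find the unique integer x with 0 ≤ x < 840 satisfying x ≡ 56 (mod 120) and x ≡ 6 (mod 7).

Write x = 56 + 120·k. Then 120·k ≡ 6 − 56 ≡ 6 (mod 7).
Need 120⁻¹ mod 7. Extended Euclid on (7, 1):
7 = 7×1 + 0
120⁻¹ ≡ 1 (mod 7), so k ≡ 1·6 ≡ 6 (mod 7).
x = 56 + 120·6 = 776.

776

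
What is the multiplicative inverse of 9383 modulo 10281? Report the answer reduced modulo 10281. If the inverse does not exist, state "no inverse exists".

7934

Run Euclid on (10281, 9383):
10281 = 1·9383 + 898
9383 = 10·898 + 403
898 = 2·403 + 92
403 = 4·92 + 35
92 = 2·35 + 22
35 = 1·22 + 13
22 = 1·13 + 9
13 = 1·9 + 4
9 = 2·4 + 1
4 = 4·1 + 0
gcd = 1, so the inverse exists. Back-substitute:
1 = 9 − 2·4
1 = −2·13 + 3·9
1 = 3·22 − 5·13
1 = −5·35 + 8·22
1 = 8·92 − 21·35
1 = −21·403 + 92·92
1 = 92·898 − 205·403
1 = −205·9383 + 2142·898
1 = 2142·10281 − 2347·9383
Thus 9383·(-2347) ≡ 1 (mod 10281); reducing, -2347 mod 10281 = 7934.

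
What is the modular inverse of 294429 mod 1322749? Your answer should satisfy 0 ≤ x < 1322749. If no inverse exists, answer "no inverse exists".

422928

Apply the Euclidean algorithm to 1322749 and 294429:
1322749 = 4·294429 + 145033
294429 = 2·145033 + 4363
145033 = 33·4363 + 1054
4363 = 4·1054 + 147
1054 = 7·147 + 25
147 = 5·25 + 22
25 = 1·22 + 3
22 = 7·3 + 1
3 = 3·1 + 0
Since gcd(294429, 1322749) = 1, back-substitute to write 1 as a combination:
1 = 22 − 7·3
1 = −7·25 + 8·22
1 = 8·147 − 47·25
1 = −47·1054 + 337·147
1 = 337·4363 − 1395·1054
1 = −1395·145033 + 46372·4363
1 = 46372·294429 − 94139·145033
1 = −94139·1322749 + 422928·294429
So 294429·422928 ≡ 1 (mod 1322749).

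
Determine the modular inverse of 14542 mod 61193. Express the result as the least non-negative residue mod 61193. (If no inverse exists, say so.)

Euclidean algorithm on 61193, 14542:
61193 = 4×14542 + 3025
14542 = 4×3025 + 2442
3025 = 1×2442 + 583
2442 = 4×583 + 110
583 = 5×110 + 33
110 = 3×33 + 11
33 = 3×11 + 0
The gcd is 11, not 1, hence no inverse exists.

no inverse exists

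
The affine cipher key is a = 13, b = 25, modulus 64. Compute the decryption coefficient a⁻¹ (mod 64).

Apply the Euclidean algorithm to 64 and 13:
64 = 4·13 + 12
13 = 1·12 + 1
12 = 12·1 + 0
The gcd is 1. Working backward:
1 = 13 − 12
1 = −64 + 5·13
So 13·5 ≡ 1 (mod 64).

5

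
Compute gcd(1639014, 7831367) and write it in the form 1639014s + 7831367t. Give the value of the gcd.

Repeated division:
7831367 = 4*1639014 + 1275311
1639014 = 1*1275311 + 363703
1275311 = 3*363703 + 184202
363703 = 1*184202 + 179501
184202 = 1*179501 + 4701
179501 = 38*4701 + 863
4701 = 5*863 + 386
863 = 2*386 + 91
386 = 4*91 + 22
91 = 4*22 + 3
22 = 7*3 + 1
3 = 3*1 + 0
gcd(1639014, 7831367) = 1.
Back-substituting:
1 = 22 − 7·3
1 = −7·91 + 29·22
1 = 29·386 − 123·91
1 = −123·863 + 275·386
1 = 275·4701 − 1498·863
1 = −1498·179501 + 57199·4701
1 = 57199·184202 − 58697·179501
1 = −58697·363703 + 115896·184202
1 = 115896·1275311 − 406385·363703
1 = −406385·1639014 + 522281·1275311
1 = 522281·7831367 − 2495509·1639014
So 1 = (522281)·7831367 + (-2495509)·1639014.

1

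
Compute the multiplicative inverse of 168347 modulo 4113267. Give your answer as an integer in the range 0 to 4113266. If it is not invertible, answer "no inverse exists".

2002355

Extended Euclidean algorithm:
4113267 = 24*168347 + 72939
168347 = 2*72939 + 22469
72939 = 3*22469 + 5532
22469 = 4*5532 + 341
5532 = 16*341 + 76
341 = 4*76 + 37
76 = 2*37 + 2
37 = 18*2 + 1
2 = 2*1 + 0
Since gcd(168347, 4113267) = 1, back-substitute to write 1 as a combination:
1 = 37 − 18·2
1 = −18·76 + 37·37
1 = 37·341 − 166·76
1 = −166·5532 + 2693·341
1 = 2693·22469 − 10938·5532
1 = −10938·72939 + 35507·22469
1 = 35507·168347 − 81952·72939
1 = −81952·4113267 + 2002355·168347
So 168347·2002355 ≡ 1 (mod 4113267).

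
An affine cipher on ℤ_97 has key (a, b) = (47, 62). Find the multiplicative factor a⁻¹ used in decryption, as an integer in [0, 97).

64

Run Euclid on (97, 47):
97 = 2*47 + 3
47 = 15*3 + 2
3 = 1*2 + 1
2 = 2*1 + 0
Since gcd(47, 97) = 1, back-substitute to write 1 as a combination:
1 = 3 − 2
1 = −47 + 16·3
1 = 16·97 − 33·47
Hence 47⁻¹ ≡ -33 ≡ 64 (mod 97).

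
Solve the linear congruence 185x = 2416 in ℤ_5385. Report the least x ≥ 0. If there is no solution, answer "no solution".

gcd(185, 5385):
5385 = 29*185 + 20
185 = 9*20 + 5
20 = 4*5 + 0
gcd = 5, but 5 ∤ 2416, so the congruence has no solution.

no solution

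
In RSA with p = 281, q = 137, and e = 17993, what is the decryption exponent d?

φ(n) = (p−1)(q−1) = 280·136 = 38080.
Need d with 17993·d ≡ 1 (mod 38080). Apply the extended Euclidean algorithm:
38080 = 2*17993 + 2094
17993 = 8*2094 + 1241
2094 = 1*1241 + 853
1241 = 1*853 + 388
853 = 2*388 + 77
388 = 5*77 + 3
77 = 25*3 + 2
3 = 1*2 + 1
2 = 2*1 + 0
Back-substitute:
1 = 3 − 2
1 = −77 + 26·3
1 = 26·388 − 131·77
1 = −131·853 + 288·388
1 = 288·1241 − 419·853
1 = −419·2094 + 707·1241
1 = 707·17993 − 6075·2094
1 = −6075·38080 + 12857·17993
So 17993·12857 ≡ 1 (mod 38080), hence d = 12857.

12857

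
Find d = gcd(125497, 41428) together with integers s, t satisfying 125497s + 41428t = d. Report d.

1

Repeated division:
125497 = 3×41428 + 1213
41428 = 34×1213 + 186
1213 = 6×186 + 97
186 = 1×97 + 89
97 = 1×89 + 8
89 = 11×8 + 1
8 = 8×1 + 0
gcd(125497, 41428) = 1.
Back-substituting:
1 = 89 − 11·8
1 = −11·97 + 12·89
1 = 12·186 − 23·97
1 = −23·1213 + 150·186
1 = 150·41428 − 5123·1213
1 = −5123·125497 + 15519·41428
So 1 = (-5123)·125497 + (15519)·41428.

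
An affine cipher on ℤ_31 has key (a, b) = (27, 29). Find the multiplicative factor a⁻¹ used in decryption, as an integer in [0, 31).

23

Apply the Euclidean algorithm to 31 and 27:
31 = 1×27 + 4
27 = 6×4 + 3
4 = 1×3 + 1
3 = 3×1 + 0
Since gcd(27, 31) = 1, back-substitute to write 1 as a combination:
1 = 4 − 3
1 = −27 + 7·4
1 = 7·31 − 8·27
Thus 27·(-8) ≡ 1 (mod 31); reducing, -8 mod 31 = 23.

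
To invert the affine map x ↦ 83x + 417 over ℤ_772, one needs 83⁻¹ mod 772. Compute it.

679

gcd(772, 83) by repeated division:
772 = 9·83 + 25
83 = 3·25 + 8
25 = 3·8 + 1
8 = 8·1 + 0
Since gcd(83, 772) = 1, back-substitute to write 1 as a combination:
1 = 25 − 3·8
1 = −3·83 + 10·25
1 = 10·772 − 93·83
So 83·(-93) ≡ 1 (mod 772), and -93 ≡ 679 (mod 772).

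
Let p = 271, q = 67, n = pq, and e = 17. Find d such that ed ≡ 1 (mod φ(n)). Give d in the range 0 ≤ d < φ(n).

φ(n) = (p−1)(q−1) = 270·66 = 17820.
Need d with 17·d ≡ 1 (mod 17820). Apply the extended Euclidean algorithm:
17820 = 1048*17 + 4
17 = 4*4 + 1
4 = 4*1 + 0
Back-substitute:
1 = 17 − 4·4
1 = −4·17820 + 4193·17
So 17·4193 ≡ 1 (mod 17820), hence d = 4193.

4193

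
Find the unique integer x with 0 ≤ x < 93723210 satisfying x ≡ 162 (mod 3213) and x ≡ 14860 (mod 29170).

Write x = 162 + 3213·k. Then 3213·k ≡ 14860 − 162 ≡ 14698 (mod 29170).
Need 3213⁻¹ mod 29170. Extended Euclid on (29170, 3213):
29170 = 9*3213 + 253
3213 = 12*253 + 177
253 = 1*177 + 76
177 = 2*76 + 25
76 = 3*25 + 1
25 = 25*1 + 0
Back-substitute:
1 = 76 − 3·25
1 = −3·177 + 7·76
1 = 7·253 − 10·177
1 = −10·3213 + 127·253
1 = 127·29170 − 1153·3213
3213⁻¹ ≡ 28017 (mod 29170), so k ≡ 28017·14698 ≡ 976 (mod 29170).
x = 162 + 3213·976 = 3136050.

3136050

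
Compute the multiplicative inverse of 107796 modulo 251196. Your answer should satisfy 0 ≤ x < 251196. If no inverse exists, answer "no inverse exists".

no inverse exists

Euclidean algorithm on 251196, 107796:
251196 = 2·107796 + 35604
107796 = 3·35604 + 984
35604 = 36·984 + 180
984 = 5·180 + 84
180 = 2·84 + 12
84 = 7·12 + 0
The gcd is 12, not 1, hence no inverse exists.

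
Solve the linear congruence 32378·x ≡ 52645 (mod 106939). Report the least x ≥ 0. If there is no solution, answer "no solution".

68968

First find gcd(32378, 106939):
106939 = 3·32378 + 9805
32378 = 3·9805 + 2963
9805 = 3·2963 + 916
2963 = 3·916 + 215
916 = 4·215 + 56
215 = 3·56 + 47
56 = 1·47 + 9
47 = 5·9 + 2
9 = 4·2 + 1
2 = 2·1 + 0
gcd = 1, so a unique solution mod 106939 exists.
Back-substitute for the Bézout coefficients:
1 = 9 − 4·2
1 = −4·47 + 21·9
1 = 21·56 − 25·47
1 = −25·215 + 96·56
1 = 96·916 − 409·215
1 = −409·2963 + 1323·916
1 = 1323·9805 − 4378·2963
1 = −4378·32378 + 14457·9805
1 = 14457·106939 − 47749·32378
So 32378·(-47749) ≡ 1 (mod 106939), giving 32378⁻¹ ≡ 59190.
x ≡ 32378⁻¹·52645 ≡ 59190·52645 ≡ 68968 (mod 106939).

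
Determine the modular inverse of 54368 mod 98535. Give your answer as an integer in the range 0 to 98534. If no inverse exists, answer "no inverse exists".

Apply the Euclidean algorithm to 98535 and 54368:
98535 = 1·54368 + 44167
54368 = 1·44167 + 10201
44167 = 4·10201 + 3363
10201 = 3·3363 + 112
3363 = 30·112 + 3
112 = 37·3 + 1
3 = 3·1 + 0
Since gcd(54368, 98535) = 1, back-substitute to write 1 as a combination:
1 = 112 − 37·3
1 = −37·3363 + 1111·112
1 = 1111·10201 − 3370·3363
1 = −3370·44167 + 14591·10201
1 = 14591·54368 − 17961·44167
1 = −17961·98535 + 32552·54368
So 54368·32552 ≡ 1 (mod 98535).

32552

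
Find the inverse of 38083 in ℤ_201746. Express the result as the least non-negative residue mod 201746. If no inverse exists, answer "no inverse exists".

32013

gcd(201746, 38083) by repeated division:
201746 = 5×38083 + 11331
38083 = 3×11331 + 4090
11331 = 2×4090 + 3151
4090 = 1×3151 + 939
3151 = 3×939 + 334
939 = 2×334 + 271
334 = 1×271 + 63
271 = 4×63 + 19
63 = 3×19 + 6
19 = 3×6 + 1
6 = 6×1 + 0
gcd = 1, so the inverse exists. Back-substitute:
1 = 19 − 3·6
1 = −3·63 + 10·19
1 = 10·271 − 43·63
1 = −43·334 + 53·271
1 = 53·939 − 149·334
1 = −149·3151 + 500·939
1 = 500·4090 − 649·3151
1 = −649·11331 + 1798·4090
1 = 1798·38083 − 6043·11331
1 = −6043·201746 + 32013·38083
So 38083·32013 ≡ 1 (mod 201746).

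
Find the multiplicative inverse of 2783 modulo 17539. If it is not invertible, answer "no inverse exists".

12075

Apply the Euclidean algorithm to 17539 and 2783:
17539 = 6·2783 + 841
2783 = 3·841 + 260
841 = 3·260 + 61
260 = 4·61 + 16
61 = 3·16 + 13
16 = 1·13 + 3
13 = 4·3 + 1
3 = 3·1 + 0
Since gcd(2783, 17539) = 1, back-substitute to write 1 as a combination:
1 = 13 − 4·3
1 = −4·16 + 5·13
1 = 5·61 − 19·16
1 = −19·260 + 81·61
1 = 81·841 − 262·260
1 = −262·2783 + 867·841
1 = 867·17539 − 5464·2783
Hence 2783⁻¹ ≡ -5464 ≡ 12075 (mod 17539).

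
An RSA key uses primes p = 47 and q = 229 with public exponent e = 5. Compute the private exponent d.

6293

φ(n) = (p−1)(q−1) = 46·228 = 10488.
Need d with 5·d ≡ 1 (mod 10488). Apply the extended Euclidean algorithm:
10488 = 2097*5 + 3
5 = 1*3 + 2
3 = 1*2 + 1
2 = 2*1 + 0
Back-substitute:
1 = 3 − 2
1 = −5 + 2·3
1 = 2·10488 − 4195·5
So 5·(-4195) ≡ 1 (mod 10488), hence d ≡ -4195 ≡ 6293 (mod 10488).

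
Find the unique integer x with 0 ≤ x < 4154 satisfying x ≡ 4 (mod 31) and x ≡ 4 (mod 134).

Write x = 4 + 31·k. Then 31·k ≡ 4 − 4 ≡ 0 (mod 134).
Need 31⁻¹ mod 134. Extended Euclid on (134, 31):
134 = 4·31 + 10
31 = 3·10 + 1
10 = 10·1 + 0
Back-substitute:
1 = 31 − 3·10
1 = −3·134 + 13·31
31⁻¹ ≡ 13 (mod 134), so k ≡ 13·0 ≡ 0 (mod 134).
x = 4 + 31·0 = 4.

4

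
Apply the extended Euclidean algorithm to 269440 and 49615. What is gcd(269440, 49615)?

Repeated division:
269440 = 5*49615 + 21365
49615 = 2*21365 + 6885
21365 = 3*6885 + 710
6885 = 9*710 + 495
710 = 1*495 + 215
495 = 2*215 + 65
215 = 3*65 + 20
65 = 3*20 + 5
20 = 4*5 + 0
gcd(269440, 49615) = 5.
Back-substituting:
5 = 65 − 3·20
5 = −3·215 + 10·65
5 = 10·495 − 23·215
5 = −23·710 + 33·495
5 = 33·6885 − 320·710
5 = −320·21365 + 993·6885
5 = 993·49615 − 2306·21365
5 = −2306·269440 + 12523·49615
So 5 = (-2306)·269440 + (12523)·49615.

5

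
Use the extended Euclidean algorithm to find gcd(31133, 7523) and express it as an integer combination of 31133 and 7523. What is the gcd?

Euclidean algorithm:
31133 = 4·7523 + 1041
7523 = 7·1041 + 236
1041 = 4·236 + 97
236 = 2·97 + 42
97 = 2·42 + 13
42 = 3·13 + 3
13 = 4·3 + 1
3 = 3·1 + 0
gcd(31133, 7523) = 1.
Back-substituting:
1 = 13 − 4·3
1 = −4·42 + 13·13
1 = 13·97 − 30·42
1 = −30·236 + 73·97
1 = 73·1041 − 322·236
1 = −322·7523 + 2327·1041
1 = 2327·31133 − 9630·7523
So 1 = (2327)·31133 + (-9630)·7523.

1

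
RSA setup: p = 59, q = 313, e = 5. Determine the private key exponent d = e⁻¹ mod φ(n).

14477

φ(n) = (p−1)(q−1) = 58·312 = 18096.
Need d with 5·d ≡ 1 (mod 18096). Apply the extended Euclidean algorithm:
18096 = 3619*5 + 1
5 = 5*1 + 0
Back-substitute:
1 = 18096 − 3619·5
So 5·(-3619) ≡ 1 (mod 18096), hence d ≡ -3619 ≡ 14477 (mod 18096).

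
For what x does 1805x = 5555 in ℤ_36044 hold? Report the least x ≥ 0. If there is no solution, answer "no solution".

First find gcd(1805, 36044):
36044 = 19×1805 + 1749
1805 = 1×1749 + 56
1749 = 31×56 + 13
56 = 4×13 + 4
13 = 3×4 + 1
4 = 4×1 + 0
gcd = 1, so a unique solution mod 36044 exists.
Back-substitute for the Bézout coefficients:
1 = 13 − 3·4
1 = −3·56 + 13·13
1 = 13·1749 − 406·56
1 = −406·1805 + 419·1749
1 = 419·36044 − 8367·1805
So 1805·(-8367) ≡ 1 (mod 36044), giving 1805⁻¹ ≡ 27677.
x ≡ 1805⁻¹·5555 ≡ 27677·5555 ≡ 18075 (mod 36044).

18075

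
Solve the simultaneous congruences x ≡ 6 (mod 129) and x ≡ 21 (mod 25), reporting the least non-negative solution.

1296

Write x = 6 + 129·k. Then 129·k ≡ 21 − 6 ≡ 15 (mod 25).
Need 129⁻¹ mod 25. Extended Euclid on (25, 4):
25 = 6×4 + 1
4 = 4×1 + 0
Back-substitute:
1 = 25 − 6·4
129⁻¹ ≡ 19 (mod 25), so k ≡ 19·15 ≡ 10 (mod 25).
x = 6 + 129·10 = 1296.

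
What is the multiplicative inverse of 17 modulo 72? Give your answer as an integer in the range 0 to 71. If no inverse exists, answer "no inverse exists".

17

Run Euclid on (72, 17):
72 = 4·17 + 4
17 = 4·4 + 1
4 = 4·1 + 0
The gcd is 1. Working backward:
1 = 17 − 4·4
1 = −4·72 + 17·17
So 17·17 ≡ 1 (mod 72).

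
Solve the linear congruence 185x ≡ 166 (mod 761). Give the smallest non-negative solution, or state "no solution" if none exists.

First find gcd(185, 761):
761 = 4×185 + 21
185 = 8×21 + 17
21 = 1×17 + 4
17 = 4×4 + 1
4 = 4×1 + 0
gcd = 1, so a unique solution mod 761 exists.
Back-substitute for the Bézout coefficients:
1 = 17 − 4·4
1 = −4·21 + 5·17
1 = 5·185 − 44·21
1 = −44·761 + 181·185
So 185·(181) ≡ 1 (mod 761), giving 185⁻¹ ≡ 181.
x ≡ 185⁻¹·166 ≡ 181·166 ≡ 367 (mod 761).

367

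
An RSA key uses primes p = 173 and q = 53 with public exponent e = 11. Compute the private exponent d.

8131

φ(n) = (p−1)(q−1) = 172·52 = 8944.
Need d with 11·d ≡ 1 (mod 8944). Apply the extended Euclidean algorithm:
8944 = 813*11 + 1
11 = 11*1 + 0
Back-substitute:
1 = 8944 − 813·11
So 11·(-813) ≡ 1 (mod 8944), hence d ≡ -813 ≡ 8131 (mod 8944).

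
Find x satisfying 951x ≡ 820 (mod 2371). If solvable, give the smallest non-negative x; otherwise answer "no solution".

133

First find gcd(951, 2371):
2371 = 2×951 + 469
951 = 2×469 + 13
469 = 36×13 + 1
13 = 13×1 + 0
gcd = 1, so a unique solution mod 2371 exists.
Back-substitute for the Bézout coefficients:
1 = 469 − 36·13
1 = −36·951 + 73·469
1 = 73·2371 − 182·951
So 951·(-182) ≡ 1 (mod 2371), giving 951⁻¹ ≡ 2189.
x ≡ 951⁻¹·820 ≡ 2189·820 ≡ 133 (mod 2371).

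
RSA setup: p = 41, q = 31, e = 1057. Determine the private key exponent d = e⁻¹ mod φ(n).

193

φ(n) = (p−1)(q−1) = 40·30 = 1200.
Need d with 1057·d ≡ 1 (mod 1200). Apply the extended Euclidean algorithm:
1200 = 1×1057 + 143
1057 = 7×143 + 56
143 = 2×56 + 31
56 = 1×31 + 25
31 = 1×25 + 6
25 = 4×6 + 1
6 = 6×1 + 0
Back-substitute:
1 = 25 − 4·6
1 = −4·31 + 5·25
1 = 5·56 − 9·31
1 = −9·143 + 23·56
1 = 23·1057 − 170·143
1 = −170·1200 + 193·1057
So 1057·193 ≡ 1 (mod 1200), hence d = 193.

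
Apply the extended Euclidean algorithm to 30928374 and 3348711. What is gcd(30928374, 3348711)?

9

Euclidean algorithm:
30928374 = 9·3348711 + 789975
3348711 = 4·789975 + 188811
789975 = 4·188811 + 34731
188811 = 5·34731 + 15156
34731 = 2·15156 + 4419
15156 = 3·4419 + 1899
4419 = 2·1899 + 621
1899 = 3·621 + 36
621 = 17·36 + 9
36 = 4·9 + 0
gcd(30928374, 3348711) = 9.
Working backward:
9 = 621 − 17·36
9 = −17·1899 + 52·621
9 = 52·4419 − 121·1899
9 = −121·15156 + 415·4419
9 = 415·34731 − 951·15156
9 = −951·188811 + 5170·34731
9 = 5170·789975 − 21631·188811
9 = −21631·3348711 + 91694·789975
9 = 91694·30928374 − 846877·3348711
So 9 = (91694)·30928374 + (-846877)·3348711.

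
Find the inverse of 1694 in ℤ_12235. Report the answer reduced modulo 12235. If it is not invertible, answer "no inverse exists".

Apply the Euclidean algorithm to 12235 and 1694:
12235 = 7·1694 + 377
1694 = 4·377 + 186
377 = 2·186 + 5
186 = 37·5 + 1
5 = 5·1 + 0
The gcd is 1. Working backward:
1 = 186 − 37·5
1 = −37·377 + 75·186
1 = 75·1694 − 337·377
1 = −337·12235 + 2434·1694
So 1694·2434 ≡ 1 (mod 12235).

2434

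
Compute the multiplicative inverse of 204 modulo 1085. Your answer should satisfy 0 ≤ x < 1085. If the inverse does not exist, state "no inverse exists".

Run Euclid on (1085, 204):
1085 = 5×204 + 65
204 = 3×65 + 9
65 = 7×9 + 2
9 = 4×2 + 1
2 = 2×1 + 0
gcd = 1, so the inverse exists. Back-substitute:
1 = 9 − 4·2
1 = −4·65 + 29·9
1 = 29·204 − 91·65
1 = −91·1085 + 484·204
So 204·484 ≡ 1 (mod 1085).

484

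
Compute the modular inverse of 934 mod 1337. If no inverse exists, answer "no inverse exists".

Apply the Euclidean algorithm to 1337 and 934:
1337 = 1×934 + 403
934 = 2×403 + 128
403 = 3×128 + 19
128 = 6×19 + 14
19 = 1×14 + 5
14 = 2×5 + 4
5 = 1×4 + 1
4 = 4×1 + 0
The gcd is 1. Working backward:
1 = 5 − 4
1 = −14 + 3·5
1 = 3·19 − 4·14
1 = −4·128 + 27·19
1 = 27·403 − 85·128
1 = −85·934 + 197·403
1 = 197·1337 − 282·934
Hence 934⁻¹ ≡ -282 ≡ 1055 (mod 1337).

1055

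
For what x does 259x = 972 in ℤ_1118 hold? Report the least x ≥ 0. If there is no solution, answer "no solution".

First find gcd(259, 1118):
1118 = 4·259 + 82
259 = 3·82 + 13
82 = 6·13 + 4
13 = 3·4 + 1
4 = 4·1 + 0
gcd = 1, so a unique solution mod 1118 exists.
Back-substitute for the Bézout coefficients:
1 = 13 − 3·4
1 = −3·82 + 19·13
1 = 19·259 − 60·82
1 = −60·1118 + 259·259
So 259·(259) ≡ 1 (mod 1118), giving 259⁻¹ ≡ 259.
x ≡ 259⁻¹·972 ≡ 259·972 ≡ 198 (mod 1118).

198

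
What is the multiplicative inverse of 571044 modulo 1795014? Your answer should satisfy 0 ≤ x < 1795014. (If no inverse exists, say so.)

Euclidean algorithm on 1795014, 571044:
1795014 = 3*571044 + 81882
571044 = 6*81882 + 79752
81882 = 1*79752 + 2130
79752 = 37*2130 + 942
2130 = 2*942 + 246
942 = 3*246 + 204
246 = 1*204 + 42
204 = 4*42 + 36
42 = 1*36 + 6
36 = 6*6 + 0
gcd(571044, 1795014) = 6 ≠ 1, so 571044 has no multiplicative inverse modulo 1795014.

no inverse exists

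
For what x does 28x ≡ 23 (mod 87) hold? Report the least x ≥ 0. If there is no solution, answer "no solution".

35

First find gcd(28, 87):
87 = 3·28 + 3
28 = 9·3 + 1
3 = 3·1 + 0
gcd = 1, so a unique solution mod 87 exists.
Back-substitute for the Bézout coefficients:
1 = 28 − 9·3
1 = −9·87 + 28·28
So 28·(28) ≡ 1 (mod 87), giving 28⁻¹ ≡ 28.
x ≡ 28⁻¹·23 ≡ 28·23 ≡ 35 (mod 87).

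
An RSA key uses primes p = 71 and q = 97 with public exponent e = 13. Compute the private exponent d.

517

φ(n) = (p−1)(q−1) = 70·96 = 6720.
Need d with 13·d ≡ 1 (mod 6720). Apply the extended Euclidean algorithm:
6720 = 516·13 + 12
13 = 1·12 + 1
12 = 12·1 + 0
Back-substitute:
1 = 13 − 12
1 = −6720 + 517·13
So 13·517 ≡ 1 (mod 6720), hence d = 517.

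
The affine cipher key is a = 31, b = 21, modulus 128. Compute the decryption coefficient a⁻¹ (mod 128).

95

gcd(128, 31) by repeated division:
128 = 4*31 + 4
31 = 7*4 + 3
4 = 1*3 + 1
3 = 3*1 + 0
gcd = 1, so the inverse exists. Back-substitute:
1 = 4 − 3
1 = −31 + 8·4
1 = 8·128 − 33·31
Thus 31·(-33) ≡ 1 (mod 128); reducing, -33 mod 128 = 95.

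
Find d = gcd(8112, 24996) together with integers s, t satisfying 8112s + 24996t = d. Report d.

Repeated division:
24996 = 3*8112 + 660
8112 = 12*660 + 192
660 = 3*192 + 84
192 = 2*84 + 24
84 = 3*24 + 12
24 = 2*12 + 0
gcd(8112, 24996) = 12.
Working backward:
12 = 84 − 3·24
12 = −3·192 + 7·84
12 = 7·660 − 24·192
12 = −24·8112 + 295·660
12 = 295·24996 − 909·8112
So 12 = (295)·24996 + (-909)·8112.

12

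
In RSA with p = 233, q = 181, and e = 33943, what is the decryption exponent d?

33127

φ(n) = (p−1)(q−1) = 232·180 = 41760.
Need d with 33943·d ≡ 1 (mod 41760). Apply the extended Euclidean algorithm:
41760 = 1·33943 + 7817
33943 = 4·7817 + 2675
7817 = 2·2675 + 2467
2675 = 1·2467 + 208
2467 = 11·208 + 179
208 = 1·179 + 29
179 = 6·29 + 5
29 = 5·5 + 4
5 = 1·4 + 1
4 = 4·1 + 0
Back-substitute:
1 = 5 − 4
1 = −29 + 6·5
1 = 6·179 − 37·29
1 = −37·208 + 43·179
1 = 43·2467 − 510·208
1 = −510·2675 + 553·2467
1 = 553·7817 − 1616·2675
1 = −1616·33943 + 7017·7817
1 = 7017·41760 − 8633·33943
So 33943·(-8633) ≡ 1 (mod 41760), hence d ≡ -8633 ≡ 33127 (mod 41760).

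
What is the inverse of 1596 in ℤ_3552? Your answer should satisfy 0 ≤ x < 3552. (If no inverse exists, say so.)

no inverse exists

Compute gcd(1596, 3552):
3552 = 2×1596 + 360
1596 = 4×360 + 156
360 = 2×156 + 48
156 = 3×48 + 12
48 = 4×12 + 0
The gcd is 12, not 1, hence no inverse exists.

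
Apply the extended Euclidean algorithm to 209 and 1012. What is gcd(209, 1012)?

Repeated division:
1012 = 4×209 + 176
209 = 1×176 + 33
176 = 5×33 + 11
33 = 3×11 + 0
gcd(209, 1012) = 11.
Express as a combination:
11 = 176 − 5·33
11 = −5·209 + 6·176
11 = 6·1012 − 29·209
So 11 = (6)·1012 + (-29)·209.

11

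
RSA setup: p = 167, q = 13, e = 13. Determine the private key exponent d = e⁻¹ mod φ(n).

613

φ(n) = (p−1)(q−1) = 166·12 = 1992.
Need d with 13·d ≡ 1 (mod 1992). Apply the extended Euclidean algorithm:
1992 = 153×13 + 3
13 = 4×3 + 1
3 = 3×1 + 0
Back-substitute:
1 = 13 − 4·3
1 = −4·1992 + 613·13
So 13·613 ≡ 1 (mod 1992), hence d = 613.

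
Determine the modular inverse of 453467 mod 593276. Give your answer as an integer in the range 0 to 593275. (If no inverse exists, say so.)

399311

gcd(593276, 453467) by repeated division:
593276 = 1*453467 + 139809
453467 = 3*139809 + 34040
139809 = 4*34040 + 3649
34040 = 9*3649 + 1199
3649 = 3*1199 + 52
1199 = 23*52 + 3
52 = 17*3 + 1
3 = 3*1 + 0
Since gcd(453467, 593276) = 1, back-substitute to write 1 as a combination:
1 = 52 − 17·3
1 = −17·1199 + 392·52
1 = 392·3649 − 1193·1199
1 = −1193·34040 + 11129·3649
1 = 11129·139809 − 45709·34040
1 = −45709·453467 + 148256·139809
1 = 148256·593276 − 193965·453467
Hence 453467⁻¹ ≡ -193965 ≡ 399311 (mod 593276).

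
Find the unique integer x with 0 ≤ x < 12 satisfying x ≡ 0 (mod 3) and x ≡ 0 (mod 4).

Write x = 0 + 3·k. Then 3·k ≡ 0 − 0 ≡ 0 (mod 4).
Need 3⁻¹ mod 4. Extended Euclid on (4, 3):
4 = 1×3 + 1
3 = 3×1 + 0
Back-substitute:
1 = 4 − 3
3⁻¹ ≡ 3 (mod 4), so k ≡ 3·0 ≡ 0 (mod 4).
x = 0 + 3·0 = 0.

0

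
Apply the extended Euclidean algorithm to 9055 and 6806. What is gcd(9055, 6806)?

1

Euclidean algorithm:
9055 = 1·6806 + 2249
6806 = 3·2249 + 59
2249 = 38·59 + 7
59 = 8·7 + 3
7 = 2·3 + 1
3 = 3·1 + 0
gcd(9055, 6806) = 1.
Back-substituting:
1 = 7 − 2·3
1 = −2·59 + 17·7
1 = 17·2249 − 648·59
1 = −648·6806 + 1961·2249
1 = 1961·9055 − 2609·6806
So 1 = (1961)·9055 + (-2609)·6806.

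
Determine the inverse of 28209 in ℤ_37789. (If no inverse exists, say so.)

Extended Euclidean algorithm:
37789 = 1×28209 + 9580
28209 = 2×9580 + 9049
9580 = 1×9049 + 531
9049 = 17×531 + 22
531 = 24×22 + 3
22 = 7×3 + 1
3 = 3×1 + 0
The gcd is 1. Working backward:
1 = 22 − 7·3
1 = −7·531 + 169·22
1 = 169·9049 − 2880·531
1 = −2880·9580 + 3049·9049
1 = 3049·28209 − 8978·9580
1 = −8978·37789 + 12027·28209
So 28209·12027 ≡ 1 (mod 37789).

12027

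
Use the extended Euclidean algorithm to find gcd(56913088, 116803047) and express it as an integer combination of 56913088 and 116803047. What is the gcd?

Repeated division:
116803047 = 2*56913088 + 2976871
56913088 = 19*2976871 + 352539
2976871 = 8*352539 + 156559
352539 = 2*156559 + 39421
156559 = 3*39421 + 38296
39421 = 1*38296 + 1125
38296 = 34*1125 + 46
1125 = 24*46 + 21
46 = 2*21 + 4
21 = 5*4 + 1
4 = 4*1 + 0
gcd(56913088, 116803047) = 1.
Express as a combination:
1 = 21 − 5·4
1 = −5·46 + 11·21
1 = 11·1125 − 269·46
1 = −269·38296 + 9157·1125
1 = 9157·39421 − 9426·38296
1 = −9426·156559 + 37435·39421
1 = 37435·352539 − 84296·156559
1 = −84296·2976871 + 711803·352539
1 = 711803·56913088 − 13608553·2976871
1 = −13608553·116803047 + 27928909·56913088
So 1 = (-13608553)·116803047 + (27928909)·56913088.

1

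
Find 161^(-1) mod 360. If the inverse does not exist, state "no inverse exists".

161

Apply the Euclidean algorithm to 360 and 161:
360 = 2·161 + 38
161 = 4·38 + 9
38 = 4·9 + 2
9 = 4·2 + 1
2 = 2·1 + 0
The gcd is 1. Working backward:
1 = 9 − 4·2
1 = −4·38 + 17·9
1 = 17·161 − 72·38
1 = −72·360 + 161·161
So 161·161 ≡ 1 (mod 360).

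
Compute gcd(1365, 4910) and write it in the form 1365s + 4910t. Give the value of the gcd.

5

Apply Euclid's algorithm to 4910 and 1365:
4910 = 3×1365 + 815
1365 = 1×815 + 550
815 = 1×550 + 265
550 = 2×265 + 20
265 = 13×20 + 5
20 = 4×5 + 0
gcd(1365, 4910) = 5.
Back-substituting:
5 = 265 − 13·20
5 = −13·550 + 27·265
5 = 27·815 − 40·550
5 = −40·1365 + 67·815
5 = 67·4910 − 241·1365
So 5 = (67)·4910 + (-241)·1365.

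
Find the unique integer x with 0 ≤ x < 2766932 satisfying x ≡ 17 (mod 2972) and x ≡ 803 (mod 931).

Write x = 17 + 2972·k. Then 2972·k ≡ 803 − 17 ≡ 786 (mod 931).
Need 2972⁻¹ mod 931. Extended Euclid on (931, 179):
931 = 5×179 + 36
179 = 4×36 + 35
36 = 1×35 + 1
35 = 35×1 + 0
Back-substitute:
1 = 36 − 35
1 = −179 + 5·36
1 = 5·931 − 26·179
2972⁻¹ ≡ 905 (mod 931), so k ≡ 905·786 ≡ 46 (mod 931).
x = 17 + 2972·46 = 136729.

136729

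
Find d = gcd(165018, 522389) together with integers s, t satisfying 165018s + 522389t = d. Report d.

7

Euclidean algorithm:
522389 = 3·165018 + 27335
165018 = 6·27335 + 1008
27335 = 27·1008 + 119
1008 = 8·119 + 56
119 = 2·56 + 7
56 = 8·7 + 0
gcd(165018, 522389) = 7.
Working backward:
7 = 119 − 2·56
7 = −2·1008 + 17·119
7 = 17·27335 − 461·1008
7 = −461·165018 + 2783·27335
7 = 2783·522389 − 8810·165018
So 7 = (2783)·522389 + (-8810)·165018.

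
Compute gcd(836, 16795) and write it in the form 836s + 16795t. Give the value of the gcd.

1

Euclidean algorithm:
16795 = 20×836 + 75
836 = 11×75 + 11
75 = 6×11 + 9
11 = 1×9 + 2
9 = 4×2 + 1
2 = 2×1 + 0
gcd(836, 16795) = 1.
Working backward:
1 = 9 − 4·2
1 = −4·11 + 5·9
1 = 5·75 − 34·11
1 = −34·836 + 379·75
1 = 379·16795 − 7614·836
So 1 = (379)·16795 + (-7614)·836.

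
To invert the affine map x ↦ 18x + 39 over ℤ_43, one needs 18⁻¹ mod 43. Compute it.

Extended Euclidean algorithm:
43 = 2×18 + 7
18 = 2×7 + 4
7 = 1×4 + 3
4 = 1×3 + 1
3 = 3×1 + 0
The gcd is 1. Working backward:
1 = 4 − 3
1 = −7 + 2·4
1 = 2·18 − 5·7
1 = −5·43 + 12·18
So 18·12 ≡ 1 (mod 43).

12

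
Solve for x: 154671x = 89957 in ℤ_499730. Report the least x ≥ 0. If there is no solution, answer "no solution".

gcd(154671, 499730):
499730 = 3·154671 + 35717
154671 = 4·35717 + 11803
35717 = 3·11803 + 308
11803 = 38·308 + 99
308 = 3·99 + 11
99 = 9·11 + 0
gcd = 11, but 11 ∤ 89957, so the congruence has no solution.

no solution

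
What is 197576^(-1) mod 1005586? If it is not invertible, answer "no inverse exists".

Euclidean algorithm on 1005586, 197576:
1005586 = 5*197576 + 17706
197576 = 11*17706 + 2810
17706 = 6*2810 + 846
2810 = 3*846 + 272
846 = 3*272 + 30
272 = 9*30 + 2
30 = 15*2 + 0
The gcd is 2, not 1, hence no inverse exists.

no inverse exists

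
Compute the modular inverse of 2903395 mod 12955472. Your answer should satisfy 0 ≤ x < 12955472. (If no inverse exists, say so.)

12478987

Apply the Euclidean algorithm to 12955472 and 2903395:
12955472 = 4·2903395 + 1341892
2903395 = 2·1341892 + 219611
1341892 = 6·219611 + 24226
219611 = 9·24226 + 1577
24226 = 15·1577 + 571
1577 = 2·571 + 435
571 = 1·435 + 136
435 = 3·136 + 27
136 = 5·27 + 1
27 = 27·1 + 0
The gcd is 1. Working backward:
1 = 136 − 5·27
1 = −5·435 + 16·136
1 = 16·571 − 21·435
1 = −21·1577 + 58·571
1 = 58·24226 − 891·1577
1 = −891·219611 + 8077·24226
1 = 8077·1341892 − 49353·219611
1 = −49353·2903395 + 106783·1341892
1 = 106783·12955472 − 476485·2903395
Thus 2903395·(-476485) ≡ 1 (mod 12955472); reducing, -476485 mod 12955472 = 12478987.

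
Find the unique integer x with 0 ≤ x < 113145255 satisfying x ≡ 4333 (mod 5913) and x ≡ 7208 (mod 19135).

Write x = 4333 + 5913·k. Then 5913·k ≡ 7208 − 4333 ≡ 2875 (mod 19135).
Need 5913⁻¹ mod 19135. Extended Euclid on (19135, 5913):
19135 = 3·5913 + 1396
5913 = 4·1396 + 329
1396 = 4·329 + 80
329 = 4·80 + 9
80 = 8·9 + 8
9 = 1·8 + 1
8 = 8·1 + 0
Back-substitute:
1 = 9 − 8
1 = −80 + 9·9
1 = 9·329 − 37·80
1 = −37·1396 + 157·329
1 = 157·5913 − 665·1396
1 = −665·19135 + 2152·5913
5913⁻¹ ≡ 2152 (mod 19135), so k ≡ 2152·2875 ≡ 6395 (mod 19135).
x = 4333 + 5913·6395 = 37817968.

37817968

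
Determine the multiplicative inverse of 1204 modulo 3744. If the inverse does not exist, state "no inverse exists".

no inverse exists

Compute gcd(1204, 3744):
3744 = 3×1204 + 132
1204 = 9×132 + 16
132 = 8×16 + 4
16 = 4×4 + 0
The gcd is 4, not 1, hence no inverse exists.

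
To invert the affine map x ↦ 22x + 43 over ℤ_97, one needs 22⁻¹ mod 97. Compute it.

75

Apply the Euclidean algorithm to 97 and 22:
97 = 4×22 + 9
22 = 2×9 + 4
9 = 2×4 + 1
4 = 4×1 + 0
The gcd is 1. Working backward:
1 = 9 − 2·4
1 = −2·22 + 5·9
1 = 5·97 − 22·22
Thus 22·(-22) ≡ 1 (mod 97); reducing, -22 mod 97 = 75.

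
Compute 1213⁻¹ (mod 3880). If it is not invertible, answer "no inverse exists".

3397

gcd(3880, 1213) by repeated division:
3880 = 3*1213 + 241
1213 = 5*241 + 8
241 = 30*8 + 1
8 = 8*1 + 0
gcd = 1, so the inverse exists. Back-substitute:
1 = 241 − 30·8
1 = −30·1213 + 151·241
1 = 151·3880 − 483·1213
So 1213·(-483) ≡ 1 (mod 3880), and -483 ≡ 3397 (mod 3880).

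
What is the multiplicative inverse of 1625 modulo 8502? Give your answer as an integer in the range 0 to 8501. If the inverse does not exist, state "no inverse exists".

no inverse exists

Compute gcd(1625, 8502):
8502 = 5·1625 + 377
1625 = 4·377 + 117
377 = 3·117 + 26
117 = 4·26 + 13
26 = 2·13 + 0
The gcd is 13, not 1, hence no inverse exists.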